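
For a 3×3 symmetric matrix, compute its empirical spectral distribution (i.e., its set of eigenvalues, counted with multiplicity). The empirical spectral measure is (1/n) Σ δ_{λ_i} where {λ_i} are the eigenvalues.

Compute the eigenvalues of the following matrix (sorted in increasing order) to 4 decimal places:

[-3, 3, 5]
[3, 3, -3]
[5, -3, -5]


Since M is real symmetric, all three eigenvalues are real; they are the roots of det(λI − M) = λ³ − (tr M) λ² + s λ − det M, where s is the sum of the principal 2×2 minors.
tr M = -3 + 3 + (-5) = -5.
s = ((-3)·3 − 3²) + ((-3)·(-5) − 5²) + (3·(-5) − (-3)²) = -18 + (-10) + (-24) = -52.
det M (expand along row 1) = (-3)·(-24) − 3·0 + 5·(-24) = -48.
Characteristic polynomial: λ³ + 5λ² − 52λ + 48 = 0.
Substitute λ = y + (tr M)/3 = y − 1.666667 to remove the quadratic term: y³ + p·y + q = 0 with p = s − (tr M)²/3 = -60.333333 and q = −2(tr M)³/27 + (tr M)·s/3 − det M = 143.925926.
Three real roots ⇒ use the trigonometric (Viète) form: r = 2√(−p/3) = 8.969083, φ = arccos(3q/(p·r)) = arccos(-0.797912) = 2.494619 rad.
y_k = r·cos(φ/3 − 2πk/3) for k = 0, 1, 2 gives y = 6.042818, 2.718503, -8.761322.
λ_k = y_k − 1.666667 gives λ = 4.3762, 1.0518, -10.4280 (check: the sum is -5.0000 = tr M).

Eigenvalues sorted in increasing order: [-10.4280, 1.0518, 4.3762].


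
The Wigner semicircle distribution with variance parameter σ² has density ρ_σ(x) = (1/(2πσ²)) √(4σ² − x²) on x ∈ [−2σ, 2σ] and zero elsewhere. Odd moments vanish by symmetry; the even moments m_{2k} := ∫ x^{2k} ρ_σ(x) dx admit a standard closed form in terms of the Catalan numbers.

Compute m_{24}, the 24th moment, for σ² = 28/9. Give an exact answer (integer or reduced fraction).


By the scaled semicircle moment identity, m_{2k} = σ^{2k} · C_k with k = 12.
C_12 = (1/(k+1)) · C(2k, k) = (1/13) · C(24, 12) = (1/13) · 2704156 = 208012.
σ^{2k} = (σ²)^k = (28/9)^12 = 232218265089212416/282429536481.

Therefore m_{24} = σ^{24} · C_12 = (232218265089212416/282429536481) · 208012 = 48304185757737253076992/282429536481.


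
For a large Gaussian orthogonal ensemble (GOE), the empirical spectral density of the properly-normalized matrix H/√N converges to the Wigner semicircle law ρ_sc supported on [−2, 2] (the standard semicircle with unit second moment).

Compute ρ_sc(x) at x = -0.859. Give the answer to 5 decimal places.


ρ_sc(x) = (1/(2π)) √(4 − x²). With x = -0.859:
  4 − x² = 4 − (-0.859)² = 4 − 0.737881 = 3.262119.
  √(4 − x²) = 1.806134.
  1/(2π) = 0.159155.
  ρ_sc(-0.859) = 0.159155 · 1.806134 = 0.287455.

Rounded to 5 decimal places: ρ_sc(-0.859) ≈ 0.28746.


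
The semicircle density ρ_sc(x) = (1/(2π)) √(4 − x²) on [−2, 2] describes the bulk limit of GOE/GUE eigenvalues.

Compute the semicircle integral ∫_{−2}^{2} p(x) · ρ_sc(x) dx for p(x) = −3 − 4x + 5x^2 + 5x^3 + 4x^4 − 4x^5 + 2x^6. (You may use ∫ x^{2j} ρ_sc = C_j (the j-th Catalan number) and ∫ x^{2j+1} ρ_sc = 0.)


Write p(x) = Σ a_i x^i, split into monomials and integrate each against ρ_sc separately.
Using ∫ x^{2j} ρ_sc = C_j = (1/(j+1)) C(2j, j) (Catalan numbers) and ∫ x^{2j+1} ρ_sc = 0 (odd monomials vanish by symmetry):
  i = 0 (even): a_0 · C_{0} = -3 · 1 = -3
  i = 1 (odd): ∫ x^1 ρ_sc = 0 (vanishes)
  i = 2 (even): a_2 · C_{1} = 5 · 1 = 5
  i = 3 (odd): ∫ x^3 ρ_sc = 0 (vanishes)
  i = 4 (even): a_4 · C_{2} = 4 · 2 = 8
  i = 5 (odd): ∫ x^5 ρ_sc = 0 (vanishes)
  i = 6 (even): a_6 · C_{3} = 2 · 5 = 10

Summing the contributions: ∫_{−2}^{2} p(x) ρ_sc(x) dx = (-3) + 5 + 8 + 10 = 20.


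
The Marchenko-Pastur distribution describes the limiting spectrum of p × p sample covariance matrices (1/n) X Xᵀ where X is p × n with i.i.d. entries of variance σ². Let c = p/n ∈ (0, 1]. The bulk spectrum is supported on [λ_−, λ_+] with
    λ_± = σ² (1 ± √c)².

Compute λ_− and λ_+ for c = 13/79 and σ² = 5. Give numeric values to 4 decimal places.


c = 13/79 = 0.164557; √c = 0.405656.
λ_− = σ² (1 − √c)² = 5 · (1 − 0.405656)² = 5 · (0.594344)² = 1.766223.
λ_+ = σ² (1 + √c)² = 5 · (1 + 0.405656)² = 5 · (1.405656)² = 9.879347.

Rounded to 4 decimal places: λ_− ≈ 1.7662, λ_+ ≈ 9.8793.


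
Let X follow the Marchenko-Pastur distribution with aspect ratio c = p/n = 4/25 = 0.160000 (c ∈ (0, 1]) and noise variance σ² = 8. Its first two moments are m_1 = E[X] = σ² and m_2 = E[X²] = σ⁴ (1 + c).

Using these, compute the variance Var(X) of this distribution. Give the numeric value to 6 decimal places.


m_1 = E[X] = σ² = 8, so m_1² = 64.
m_2 = E[X²] = σ⁴ (1 + c) = 64 · (1 + 0.160000) = 64 · 1.160000 = 74.240000.
(Note m_2 − m_1² simplifies to c · σ⁴ = 0.160000 · 64.)

Var(X) = m_2 − m_1² = 74.240000 − 64 = 10.240000.


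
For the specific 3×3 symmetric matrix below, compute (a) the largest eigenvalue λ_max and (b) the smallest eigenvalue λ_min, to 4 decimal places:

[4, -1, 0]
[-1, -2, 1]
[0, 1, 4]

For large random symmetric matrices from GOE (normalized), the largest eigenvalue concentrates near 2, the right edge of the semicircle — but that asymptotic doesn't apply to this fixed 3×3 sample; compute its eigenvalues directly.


Since M is real symmetric, all three eigenvalues are real; they are the roots of det(λI − M) = λ³ − (tr M) λ² + s λ − det M, where s is the sum of the principal 2×2 minors.
tr M = 4 + (-2) + 4 = 6.
s = (4·(-2) − (-1)²) + (4·4 − 0²) + ((-2)·4 − 1²) = -9 + 16 + (-9) = -2.
det M (expand along row 1) = 4·(-9) − (-1)·(-4) + 0·(-1) = -40.
Characteristic polynomial: λ³ − 6λ² − 2λ + 40 = 0.
Substitute λ = y + (tr M)/3 = y + 2.000000 to remove the quadratic term: y³ + p·y + q = 0 with p = s − (tr M)²/3 = -14.000000 and q = −2(tr M)³/27 + (tr M)·s/3 − det M = 20.000000.
Three real roots ⇒ use the trigonometric (Viète) form: r = 2√(−p/3) = 4.320494, φ = arccos(3q/(p·r)) = arccos(-0.991950) = 3.014622 rad.
y_k = r·cos(φ/3 − 2πk/3) for k = 0, 1, 2 gives y = 2.316625, 2.000000, -4.316625.
λ_k = y_k + 2.000000 gives λ = 4.3166, 4.0000, -2.3166 (check: the sum is 6.0000 = tr M).

Hence λ_max = 4.3166 and λ_min = -2.3166.


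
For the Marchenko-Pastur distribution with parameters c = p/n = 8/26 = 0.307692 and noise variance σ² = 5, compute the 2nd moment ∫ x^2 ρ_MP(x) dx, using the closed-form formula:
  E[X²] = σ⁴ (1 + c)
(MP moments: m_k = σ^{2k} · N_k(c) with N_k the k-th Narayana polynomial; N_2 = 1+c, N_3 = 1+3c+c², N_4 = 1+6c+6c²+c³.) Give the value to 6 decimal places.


E[X²] = σ⁴ (1 + c) (second MP moment). With σ² = 5 (so σ⁴ = 25) and c = 8/26 = 0.307692: E[X²] = 25 · (1 + 0.307692) = 25 · 1.307692.

So E[X^2] = 32.692308.


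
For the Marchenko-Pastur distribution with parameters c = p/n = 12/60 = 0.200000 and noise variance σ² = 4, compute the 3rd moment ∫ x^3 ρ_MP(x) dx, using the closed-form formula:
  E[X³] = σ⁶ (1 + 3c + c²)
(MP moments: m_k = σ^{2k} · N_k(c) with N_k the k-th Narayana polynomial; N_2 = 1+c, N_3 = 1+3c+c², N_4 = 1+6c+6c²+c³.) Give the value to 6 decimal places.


E[X³] = σ⁶ (1 + 3c + c²) (third MP moment). With σ² = 4 (so σ⁶ = 64) and c = 12/60 = 0.200000: E[X³] = 64 · (1 + 3·0.200000 + (0.200000)²) = 64 · 1.640000.

So E[X^3] = 104.960000.


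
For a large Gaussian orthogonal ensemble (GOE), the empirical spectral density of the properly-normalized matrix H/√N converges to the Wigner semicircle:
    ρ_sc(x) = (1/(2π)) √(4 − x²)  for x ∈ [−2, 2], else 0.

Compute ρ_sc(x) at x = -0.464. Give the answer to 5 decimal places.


ρ_sc(x) = (1/(2π)) √(4 − x²). With x = -0.464:
  4 − x² = 4 − (-0.464)² = 4 − 0.215296 = 3.784704.
  √(4 − x²) = 1.945432.
  1/(2π) = 0.159155.
  ρ_sc(-0.464) = 0.159155 · 1.945432 = 0.309625.

Rounded to 5 decimal places: ρ_sc(-0.464) ≈ 0.30963.


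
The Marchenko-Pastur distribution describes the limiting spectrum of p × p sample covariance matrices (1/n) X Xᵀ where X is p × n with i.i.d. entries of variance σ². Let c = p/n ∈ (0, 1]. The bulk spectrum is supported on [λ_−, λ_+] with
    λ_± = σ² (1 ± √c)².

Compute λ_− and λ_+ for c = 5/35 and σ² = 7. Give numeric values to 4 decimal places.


c = 5/35 = 0.142857; √c = 0.377964.
λ_− = σ² (1 − √c)² = 7 · (1 − 0.377964)² = 7 · (0.622036)² = 2.708497.
λ_+ = σ² (1 + √c)² = 7 · (1 + 0.377964)² = 7 · (1.377964)² = 13.291503.

Rounded to 4 decimal places: λ_− ≈ 2.7085, λ_+ ≈ 13.2915.


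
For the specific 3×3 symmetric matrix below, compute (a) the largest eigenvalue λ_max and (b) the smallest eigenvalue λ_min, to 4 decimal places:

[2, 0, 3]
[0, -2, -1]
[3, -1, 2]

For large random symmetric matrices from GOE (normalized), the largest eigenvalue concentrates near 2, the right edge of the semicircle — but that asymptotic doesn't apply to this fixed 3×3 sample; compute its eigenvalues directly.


Since M is real symmetric, all three eigenvalues are real; they are the roots of det(λI − M) = λ³ − (tr M) λ² + s λ − det M, where s is the sum of the principal 2×2 minors.
tr M = 2 + (-2) + 2 = 2.
s = (2·(-2) − 0²) + (2·2 − 3²) + ((-2)·2 − (-1)²) = -4 + (-5) + (-5) = -14.
det M (expand along row 1) = 2·(-5) − 0·3 + 3·6 = 8.
Characteristic polynomial: λ³ − 2λ² − 14λ − 8 = 0.
Substitute λ = y + (tr M)/3 = y + 0.666667 to remove the quadratic term: y³ + p·y + q = 0 with p = s − (tr M)²/3 = -15.333333 and q = −2(tr M)³/27 + (tr M)·s/3 − det M = -17.925926.
Three real roots ⇒ use the trigonometric (Viète) form: r = 2√(−p/3) = 4.521553, φ = arccos(3q/(p·r)) = arccos(0.775673) = 0.683016 rad.
y_k = r·cos(φ/3 − 2πk/3) for k = 0, 1, 2 gives y = 4.404872, -1.318605, -3.086267.
λ_k = y_k + 0.666667 gives λ = 5.0715, -0.6519, -2.4196 (check: the sum is 2.0000 = tr M).

Hence λ_max = 5.0715 and λ_min = -2.4196.


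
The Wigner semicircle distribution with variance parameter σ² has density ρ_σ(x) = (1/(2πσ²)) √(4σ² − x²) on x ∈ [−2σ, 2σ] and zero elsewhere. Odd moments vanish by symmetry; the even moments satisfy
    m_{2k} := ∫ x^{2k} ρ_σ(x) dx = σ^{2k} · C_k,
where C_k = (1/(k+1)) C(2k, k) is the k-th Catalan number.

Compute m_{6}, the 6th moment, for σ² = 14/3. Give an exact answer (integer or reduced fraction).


By the scaled semicircle moment identity, m_{2k} = σ^{2k} · C_k with k = 3.
C_3 = (1/(k+1)) · C(2k, k) = (1/4) · C(6, 3) = (1/4) · 20 = 5.
σ^{2k} = (σ²)^k = (14/3)^3 = 2744/27.

Therefore m_{6} = σ^{6} · C_3 = (2744/27) · 5 = 13720/27.


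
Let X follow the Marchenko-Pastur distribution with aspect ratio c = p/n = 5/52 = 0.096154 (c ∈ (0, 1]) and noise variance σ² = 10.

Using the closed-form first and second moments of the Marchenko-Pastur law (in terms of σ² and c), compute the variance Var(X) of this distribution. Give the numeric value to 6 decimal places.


Recall the MP moments m_1 = E[X] = σ² and m_2 = E[X²] = σ⁴ (1 + c).
m_1 = E[X] = σ² = 10, so m_1² = 100.
m_2 = E[X²] = σ⁴ (1 + c) = 100 · (1 + 0.096154) = 100 · 1.096154 = 109.615385.
(Note m_2 − m_1² simplifies to c · σ⁴ = 0.096154 · 100.)

Var(X) = m_2 − m_1² = 109.615385 − 100 = 9.615385.


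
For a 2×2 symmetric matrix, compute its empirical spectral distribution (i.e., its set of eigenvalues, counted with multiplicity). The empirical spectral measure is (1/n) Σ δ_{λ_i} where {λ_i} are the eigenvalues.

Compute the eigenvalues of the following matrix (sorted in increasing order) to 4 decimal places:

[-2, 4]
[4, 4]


Since M is real symmetric, both eigenvalues are real; they are the roots of det(λI − M) = λ² − (tr M) λ + det M.
tr M = -2 + 4 = 2.
det M = (-2)·4 − 4² = -8 − 16 = -24.
Characteristic polynomial: λ² − 2λ − 24 = 0.
Discriminant Δ = (tr M)² − 4·det M = 4 − (-96) = 100; √Δ = 10.000000.
λ = (tr M ± √Δ)/2 = (2 ± 10.000000)/2, giving (tr M − √Δ)/2 = -4.0000 and (tr M + √Δ)/2 = 6.0000.

Eigenvalues sorted in increasing order: [-4.0000, 6.0000].


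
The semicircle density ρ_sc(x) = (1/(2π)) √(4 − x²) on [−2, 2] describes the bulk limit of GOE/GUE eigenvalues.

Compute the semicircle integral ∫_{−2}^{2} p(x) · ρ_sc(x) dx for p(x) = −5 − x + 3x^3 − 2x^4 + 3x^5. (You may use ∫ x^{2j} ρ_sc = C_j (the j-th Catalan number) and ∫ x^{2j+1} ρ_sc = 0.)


Write p(x) = Σ a_i x^i, split into monomials and integrate each against ρ_sc separately.
Using ∫ x^{2j} ρ_sc = C_j = (1/(j+1)) C(2j, j) (Catalan numbers) and ∫ x^{2j+1} ρ_sc = 0 (odd monomials vanish by symmetry):
  i = 0 (even): a_0 · C_{0} = -5 · 1 = -5
  i = 1 (odd): ∫ x^1 ρ_sc = 0 (vanishes)
  i = 3 (odd): ∫ x^3 ρ_sc = 0 (vanishes)
  i = 4 (even): a_4 · C_{2} = -2 · 2 = -4
  i = 5 (odd): ∫ x^5 ρ_sc = 0 (vanishes)

Summing the contributions: ∫_{−2}^{2} p(x) ρ_sc(x) dx = (-5) + (-4) = -9.


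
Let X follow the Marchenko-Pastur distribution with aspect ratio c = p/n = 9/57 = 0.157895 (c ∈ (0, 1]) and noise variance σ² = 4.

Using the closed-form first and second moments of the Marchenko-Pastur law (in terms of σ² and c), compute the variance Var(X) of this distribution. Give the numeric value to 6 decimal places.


Recall the MP moments m_1 = E[X] = σ² and m_2 = E[X²] = σ⁴ (1 + c).
m_1 = E[X] = σ² = 4, so m_1² = 16.
m_2 = E[X²] = σ⁴ (1 + c) = 16 · (1 + 0.157895) = 16 · 1.157895 = 18.526316.
(Note m_2 − m_1² simplifies to c · σ⁴ = 0.157895 · 16.)

Var(X) = m_2 − m_1² = 18.526316 − 16 = 2.526316.


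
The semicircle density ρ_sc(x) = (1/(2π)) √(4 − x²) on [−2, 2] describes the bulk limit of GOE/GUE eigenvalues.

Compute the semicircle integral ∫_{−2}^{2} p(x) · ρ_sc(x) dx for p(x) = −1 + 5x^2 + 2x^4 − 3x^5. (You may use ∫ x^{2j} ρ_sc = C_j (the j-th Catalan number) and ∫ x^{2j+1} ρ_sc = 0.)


Write p(x) = Σ a_i x^i, split into monomials and integrate each against ρ_sc separately.
Using ∫ x^{2j} ρ_sc = C_j = (1/(j+1)) C(2j, j) (Catalan numbers) and ∫ x^{2j+1} ρ_sc = 0 (odd monomials vanish by symmetry):
  i = 0 (even): a_0 · C_{0} = -1 · 1 = -1
  i = 2 (even): a_2 · C_{1} = 5 · 1 = 5
  i = 4 (even): a_4 · C_{2} = 2 · 2 = 4
  i = 5 (odd): ∫ x^5 ρ_sc = 0 (vanishes)

Summing the contributions: ∫_{−2}^{2} p(x) ρ_sc(x) dx = (-1) + 5 + 4 = 8.


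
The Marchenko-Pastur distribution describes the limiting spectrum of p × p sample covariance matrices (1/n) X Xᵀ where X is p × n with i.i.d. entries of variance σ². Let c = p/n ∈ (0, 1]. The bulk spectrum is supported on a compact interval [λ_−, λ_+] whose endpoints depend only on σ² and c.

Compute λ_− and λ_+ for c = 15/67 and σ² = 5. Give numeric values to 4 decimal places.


c = 15/67 = 0.223881; √c = 0.473160.
λ_− = σ² (1 − √c)² = 5 · (1 − 0.473160)² = 5 · (0.526840)² = 1.387801.
λ_+ = σ² (1 + √c)² = 5 · (1 + 0.473160)² = 5 · (1.473160)² = 10.851005.

Rounded to 4 decimal places: λ_− ≈ 1.3878, λ_+ ≈ 10.8510.


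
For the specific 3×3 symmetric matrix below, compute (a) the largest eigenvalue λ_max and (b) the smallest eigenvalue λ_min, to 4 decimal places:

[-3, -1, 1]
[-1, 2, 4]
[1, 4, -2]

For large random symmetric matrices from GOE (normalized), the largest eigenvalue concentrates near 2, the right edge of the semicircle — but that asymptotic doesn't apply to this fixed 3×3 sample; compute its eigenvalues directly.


Since M is real symmetric, all three eigenvalues are real; they are the roots of det(λI − M) = λ³ − (tr M) λ² + s λ − det M, where s is the sum of the principal 2×2 minors.
tr M = -3 + 2 + (-2) = -3.
s = ((-3)·2 − (-1)²) + ((-3)·(-2) − 1²) + (2·(-2) − 4²) = -7 + 5 + (-20) = -22.
det M (expand along row 1) = (-3)·(-20) − (-1)·(-2) + 1·(-6) = 52.
Characteristic polynomial: λ³ + 3λ² − 22λ − 52 = 0.
Substitute λ = y + (tr M)/3 = y − 1.000000 to remove the quadratic term: y³ + p·y + q = 0 with p = s − (tr M)²/3 = -25.000000 and q = −2(tr M)³/27 + (tr M)·s/3 − det M = -28.000000.
Three real roots ⇒ use the trigonometric (Viète) form: r = 2√(−p/3) = 5.773503, φ = arccos(3q/(p·r)) = arccos(0.581969) = 0.949648 rad.
y_k = r·cos(φ/3 − 2πk/3) for k = 0, 1, 2 gives y = 5.486647, -1.186877, -4.299770.
λ_k = y_k − 1.000000 gives λ = 4.4866, -2.1869, -5.2998 (check: the sum is -3.0000 = tr M).

Hence λ_max = 4.4866 and λ_min = -5.2998.


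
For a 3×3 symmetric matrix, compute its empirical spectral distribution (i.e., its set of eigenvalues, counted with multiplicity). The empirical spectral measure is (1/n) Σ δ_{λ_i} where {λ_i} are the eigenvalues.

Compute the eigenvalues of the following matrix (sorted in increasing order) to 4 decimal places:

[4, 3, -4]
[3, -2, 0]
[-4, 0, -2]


Since M is real symmetric, all three eigenvalues are real; they are the roots of det(λI − M) = λ³ − (tr M) λ² + s λ − det M, where s is the sum of the principal 2×2 minors.
tr M = 4 + (-2) + (-2) = 0.
s = (4·(-2) − 3²) + (4·(-2) − (-4)²) + ((-2)·(-2) − 0²) = -17 + (-24) + 4 = -37.
det M (expand along row 1) = 4·4 − 3·(-6) + (-4)·(-8) = 66.
Characteristic polynomial: λ³ − 37λ − 66 = 0.
Substitute λ = y + (tr M)/3 = y + 0.000000 to remove the quadratic term: y³ + p·y + q = 0 with p = s − (tr M)²/3 = -37.000000 and q = −2(tr M)³/27 + (tr M)·s/3 − det M = -66.000000.
Three real roots ⇒ use the trigonometric (Viète) form: r = 2√(−p/3) = 7.023769, φ = arccos(3q/(p·r)) = arccos(0.761892) = 0.704568 rad.
y_k = r·cos(φ/3 − 2πk/3) for k = 0, 1, 2 gives y = 6.830952, -2.000000, -4.830952.
λ_k = y_k + 0.000000 gives λ = 6.8310, -2.0000, -4.8310 (check: the sum is 0.0000 = tr M).

Eigenvalues sorted in increasing order: [-4.8310, -2.0000, 6.8310].


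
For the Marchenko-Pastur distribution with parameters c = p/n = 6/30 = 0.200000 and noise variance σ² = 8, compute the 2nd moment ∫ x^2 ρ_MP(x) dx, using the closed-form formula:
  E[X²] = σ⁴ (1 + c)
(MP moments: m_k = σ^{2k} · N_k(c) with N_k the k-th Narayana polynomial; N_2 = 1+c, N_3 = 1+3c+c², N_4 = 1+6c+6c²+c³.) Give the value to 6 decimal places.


E[X²] = σ⁴ (1 + c) (second MP moment). With σ² = 8 (so σ⁴ = 64) and c = 6/30 = 0.200000: E[X²] = 64 · (1 + 0.200000) = 64 · 1.200000.

So E[X^2] = 76.800000.


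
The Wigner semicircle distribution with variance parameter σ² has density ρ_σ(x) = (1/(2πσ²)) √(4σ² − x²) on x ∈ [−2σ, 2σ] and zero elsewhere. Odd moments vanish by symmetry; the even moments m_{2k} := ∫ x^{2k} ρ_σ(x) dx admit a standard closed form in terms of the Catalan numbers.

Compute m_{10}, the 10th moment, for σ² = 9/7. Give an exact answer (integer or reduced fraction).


By the scaled semicircle moment identity, m_{2k} = σ^{2k} · C_k with k = 5.
C_5 = (1/(k+1)) · C(2k, k) = (1/6) · C(10, 5) = (1/6) · 252 = 42.
σ^{2k} = (σ²)^k = (9/7)^5 = 59049/16807.

Therefore m_{10} = σ^{10} · C_5 = (59049/16807) · 42 = 354294/2401.


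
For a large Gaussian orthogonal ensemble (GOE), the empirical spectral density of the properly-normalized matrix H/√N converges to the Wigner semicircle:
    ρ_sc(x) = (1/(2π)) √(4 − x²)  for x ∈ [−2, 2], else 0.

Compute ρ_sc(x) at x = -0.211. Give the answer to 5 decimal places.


ρ_sc(x) = (1/(2π)) √(4 − x²). With x = -0.211:
  4 − x² = 4 − (-0.211)² = 4 − 0.044521 = 3.955479.
  √(4 − x²) = 1.988839.
  1/(2π) = 0.159155.
  ρ_sc(-0.211) = 0.159155 · 1.988839 = 0.316533.

Rounded to 5 decimal places: ρ_sc(-0.211) ≈ 0.31653.


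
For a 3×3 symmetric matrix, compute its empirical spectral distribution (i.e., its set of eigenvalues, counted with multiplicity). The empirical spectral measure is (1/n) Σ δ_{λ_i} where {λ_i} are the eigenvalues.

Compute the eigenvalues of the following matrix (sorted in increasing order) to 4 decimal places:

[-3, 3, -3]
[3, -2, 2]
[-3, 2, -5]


Since M is real symmetric, all three eigenvalues are real; they are the roots of det(λI − M) = λ³ − (tr M) λ² + s λ − det M, where s is the sum of the principal 2×2 minors.
tr M = -3 + (-2) + (-5) = -10.
s = ((-3)·(-2) − 3²) + ((-3)·(-5) − (-3)²) + ((-2)·(-5) − 2²) = -3 + 6 + 6 = 9.
det M (expand along row 1) = (-3)·6 − 3·(-9) + (-3)·0 = 9.
Characteristic polynomial: λ³ + 10λ² + 9λ − 9 = 0.
Substitute λ = y + (tr M)/3 = y − 3.333333 to remove the quadratic term: y³ + p·y + q = 0 with p = s − (tr M)²/3 = -24.333333 and q = −2(tr M)³/27 + (tr M)·s/3 − det M = 35.074074.
Three real roots ⇒ use the trigonometric (Viète) form: r = 2√(−p/3) = 5.696002, φ = arccos(3q/(p·r)) = arccos(-0.759164) = 2.432824 rad.
y_k = r·cos(φ/3 − 2πk/3) for k = 0, 1, 2 gives y = 3.923499, 1.614275, -5.537774.
λ_k = y_k − 3.333333 gives λ = 0.5902, -1.7191, -8.8711 (check: the sum is -10.0000 = tr M).

Eigenvalues sorted in increasing order: [-8.8711, -1.7191, 0.5902].


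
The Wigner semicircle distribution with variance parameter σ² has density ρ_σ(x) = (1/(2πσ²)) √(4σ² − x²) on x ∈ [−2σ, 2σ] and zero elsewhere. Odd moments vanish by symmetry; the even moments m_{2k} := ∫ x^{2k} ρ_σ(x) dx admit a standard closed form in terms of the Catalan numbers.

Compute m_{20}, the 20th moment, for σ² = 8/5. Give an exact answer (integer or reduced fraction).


By the scaled semicircle moment identity, m_{2k} = σ^{2k} · C_k with k = 10.
C_10 = (1/(k+1)) · C(2k, k) = (1/11) · C(20, 10) = (1/11) · 184756 = 16796.
σ^{2k} = (σ²)^k = (8/5)^10 = 1073741824/9765625.

Therefore m_{20} = σ^{20} · C_10 = (1073741824/9765625) · 16796 = 18034567675904/9765625.


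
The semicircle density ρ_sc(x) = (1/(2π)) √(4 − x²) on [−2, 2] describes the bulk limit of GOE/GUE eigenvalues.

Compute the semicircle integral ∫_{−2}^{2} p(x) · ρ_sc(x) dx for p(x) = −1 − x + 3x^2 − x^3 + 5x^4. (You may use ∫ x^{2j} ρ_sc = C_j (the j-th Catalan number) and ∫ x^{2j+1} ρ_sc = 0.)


Write p(x) = Σ a_i x^i, split into monomials and integrate each against ρ_sc separately.
Using ∫ x^{2j} ρ_sc = C_j = (1/(j+1)) C(2j, j) (Catalan numbers) and ∫ x^{2j+1} ρ_sc = 0 (odd monomials vanish by symmetry):
  i = 0 (even): a_0 · C_{0} = -1 · 1 = -1
  i = 1 (odd): ∫ x^1 ρ_sc = 0 (vanishes)
  i = 2 (even): a_2 · C_{1} = 3 · 1 = 3
  i = 3 (odd): ∫ x^3 ρ_sc = 0 (vanishes)
  i = 4 (even): a_4 · C_{2} = 5 · 2 = 10

Summing the contributions: ∫_{−2}^{2} p(x) ρ_sc(x) dx = (-1) + 3 + 10 = 12.


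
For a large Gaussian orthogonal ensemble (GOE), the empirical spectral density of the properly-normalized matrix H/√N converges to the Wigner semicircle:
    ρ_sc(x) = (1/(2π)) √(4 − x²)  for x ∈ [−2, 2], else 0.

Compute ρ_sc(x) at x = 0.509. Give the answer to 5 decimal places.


ρ_sc(x) = (1/(2π)) √(4 − x²). With x = 0.509:
  4 − x² = 4 − (0.509)² = 4 − 0.259081 = 3.740919.
  √(4 − x²) = 1.934146.
  1/(2π) = 0.159155.
  ρ_sc(0.509) = 0.159155 · 1.934146 = 0.307829.

Rounded to 5 decimal places: ρ_sc(0.509) ≈ 0.30783.


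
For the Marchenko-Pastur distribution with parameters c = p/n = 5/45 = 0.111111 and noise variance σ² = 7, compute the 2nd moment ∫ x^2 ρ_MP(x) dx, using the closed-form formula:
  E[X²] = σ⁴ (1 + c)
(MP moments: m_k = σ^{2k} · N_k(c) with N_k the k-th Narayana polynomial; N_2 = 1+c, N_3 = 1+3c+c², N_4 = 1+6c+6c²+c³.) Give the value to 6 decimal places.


E[X²] = σ⁴ (1 + c) (second MP moment). With σ² = 7 (so σ⁴ = 49) and c = 5/45 = 0.111111: E[X²] = 49 · (1 + 0.111111) = 49 · 1.111111.

So E[X^2] = 54.444444.


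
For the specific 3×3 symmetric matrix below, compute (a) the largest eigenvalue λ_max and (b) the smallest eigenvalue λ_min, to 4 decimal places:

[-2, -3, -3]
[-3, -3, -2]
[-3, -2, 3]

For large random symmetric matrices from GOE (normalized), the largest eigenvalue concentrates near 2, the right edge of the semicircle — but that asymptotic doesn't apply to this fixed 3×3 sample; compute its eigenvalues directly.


Since M is real symmetric, all three eigenvalues are real; they are the roots of det(λI − M) = λ³ − (tr M) λ² + s λ − det M, where s is the sum of the principal 2×2 minors.
tr M = -2 + (-3) + 3 = -2.
s = ((-2)·(-3) − (-3)²) + ((-2)·3 − (-3)²) + ((-3)·3 − (-2)²) = -3 + (-15) + (-13) = -31.
det M (expand along row 1) = (-2)·(-13) − (-3)·(-15) + (-3)·(-3) = -10.
Characteristic polynomial: λ³ + 2λ² − 31λ + 10 = 0.
Substitute λ = y + (tr M)/3 = y − 0.666667 to remove the quadratic term: y³ + p·y + q = 0 with p = s − (tr M)²/3 = -32.333333 and q = −2(tr M)³/27 + (tr M)·s/3 − det M = 31.259259.
Three real roots ⇒ use the trigonometric (Viète) form: r = 2√(−p/3) = 6.565905, φ = arccos(3q/(p·r)) = arccos(-0.441728) = 2.028320 rad.
y_k = r·cos(φ/3 − 2πk/3) for k = 0, 1, 2 gives y = 5.121504, 0.997475, -6.118979.
λ_k = y_k − 0.666667 gives λ = 4.4548, 0.3308, -6.7856 (check: the sum is -2.0000 = tr M).

Hence λ_max = 4.4548 and λ_min = -6.7856.


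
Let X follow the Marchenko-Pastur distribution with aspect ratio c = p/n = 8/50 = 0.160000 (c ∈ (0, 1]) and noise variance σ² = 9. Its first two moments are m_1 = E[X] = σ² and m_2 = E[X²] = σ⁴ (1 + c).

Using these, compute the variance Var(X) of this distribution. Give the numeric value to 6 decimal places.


m_1 = E[X] = σ² = 9, so m_1² = 81.
m_2 = E[X²] = σ⁴ (1 + c) = 81 · (1 + 0.160000) = 81 · 1.160000 = 93.960000.
(Note m_2 − m_1² simplifies to c · σ⁴ = 0.160000 · 81.)

Var(X) = m_2 − m_1² = 93.960000 − 81 = 12.960000.


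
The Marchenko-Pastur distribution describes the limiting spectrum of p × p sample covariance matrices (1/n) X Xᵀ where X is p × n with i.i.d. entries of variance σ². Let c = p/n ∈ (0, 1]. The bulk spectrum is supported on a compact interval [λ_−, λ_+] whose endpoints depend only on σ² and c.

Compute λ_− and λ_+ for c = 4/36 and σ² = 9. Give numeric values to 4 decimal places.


c = 4/36 = 0.111111; √c = 0.333333.
λ_− = σ² (1 − √c)² = 9 · (1 − 0.333333)² = 9 · (0.666667)² = 4.000000.
λ_+ = σ² (1 + √c)² = 9 · (1 + 0.333333)² = 9 · (1.333333)² = 16.000000.

Rounded to 4 decimal places: λ_− ≈ 4.0000, λ_+ ≈ 16.0000.


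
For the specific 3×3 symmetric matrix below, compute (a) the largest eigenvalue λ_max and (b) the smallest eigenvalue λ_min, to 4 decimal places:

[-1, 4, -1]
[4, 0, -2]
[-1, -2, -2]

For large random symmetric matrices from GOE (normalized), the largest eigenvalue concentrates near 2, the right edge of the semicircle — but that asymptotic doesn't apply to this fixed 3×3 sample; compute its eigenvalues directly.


Since M is real symmetric, all three eigenvalues are real; they are the roots of det(λI − M) = λ³ − (tr M) λ² + s λ − det M, where s is the sum of the principal 2×2 minors.
tr M = -1 + 0 + (-2) = -3.
s = ((-1)·0 − 4²) + ((-1)·(-2) − (-1)²) + (0·(-2) − (-2)²) = -16 + 1 + (-4) = -19.
det M (expand along row 1) = (-1)·(-4) − 4·(-10) + (-1)·(-8) = 52.
Characteristic polynomial: λ³ + 3λ² − 19λ − 52 = 0.
Substitute λ = y + (tr M)/3 = y − 1.000000 to remove the quadratic term: y³ + p·y + q = 0 with p = s − (tr M)²/3 = -22.000000 and q = −2(tr M)³/27 + (tr M)·s/3 − det M = -31.000000.
Three real roots ⇒ use the trigonometric (Viète) form: r = 2√(−p/3) = 5.416026, φ = arccos(3q/(p·r)) = arccos(0.780512) = 0.675312 rad.
y_k = r·cos(φ/3 − 2πk/3) for k = 0, 1, 2 gives y = 5.279384, -1.592755, -3.686629.
λ_k = y_k − 1.000000 gives λ = 4.2794, -2.5928, -4.6866 (check: the sum is -3.0000 = tr M).

Hence λ_max = 4.2794 and λ_min = -4.6866.


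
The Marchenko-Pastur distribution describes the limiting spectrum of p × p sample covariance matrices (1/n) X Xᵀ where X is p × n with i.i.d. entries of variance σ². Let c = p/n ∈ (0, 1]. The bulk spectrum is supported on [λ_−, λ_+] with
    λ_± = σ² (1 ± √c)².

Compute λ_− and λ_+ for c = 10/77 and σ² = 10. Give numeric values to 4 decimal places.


c = 10/77 = 0.129870; √c = 0.360375.
λ_− = σ² (1 − √c)² = 10 · (1 − 0.360375)² = 10 · (0.639625)² = 4.091202.
λ_+ = σ² (1 + √c)² = 10 · (1 + 0.360375)² = 10 · (1.360375)² = 18.506201.

Rounded to 4 decimal places: λ_− ≈ 4.0912, λ_+ ≈ 18.5062.


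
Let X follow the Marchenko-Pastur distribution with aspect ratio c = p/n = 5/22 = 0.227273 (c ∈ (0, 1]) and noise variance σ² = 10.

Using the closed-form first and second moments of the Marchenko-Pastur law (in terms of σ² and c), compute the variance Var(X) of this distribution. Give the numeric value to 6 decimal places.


Recall the MP moments m_1 = E[X] = σ² and m_2 = E[X²] = σ⁴ (1 + c).
m_1 = E[X] = σ² = 10, so m_1² = 100.
m_2 = E[X²] = σ⁴ (1 + c) = 100 · (1 + 0.227273) = 100 · 1.227273 = 122.727273.
(Note m_2 − m_1² simplifies to c · σ⁴ = 0.227273 · 100.)

Var(X) = m_2 − m_1² = 122.727273 − 100 = 22.727273.


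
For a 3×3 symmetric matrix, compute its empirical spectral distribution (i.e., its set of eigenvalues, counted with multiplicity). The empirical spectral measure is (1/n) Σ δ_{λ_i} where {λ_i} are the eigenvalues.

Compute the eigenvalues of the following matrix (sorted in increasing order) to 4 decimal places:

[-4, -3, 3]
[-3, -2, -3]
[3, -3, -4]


Since M is real symmetric, all three eigenvalues are real; they are the roots of det(λI − M) = λ³ − (tr M) λ² + s λ − det M, where s is the sum of the principal 2×2 minors.
tr M = -4 + (-2) + (-4) = -10.
s = ((-4)·(-2) − (-3)²) + ((-4)·(-4) − 3²) + ((-2)·(-4) − (-3)²) = -1 + 7 + (-1) = 5.
det M (expand along row 1) = (-4)·(-1) − (-3)·21 + 3·15 = 112.
Characteristic polynomial: λ³ + 10λ² + 5λ − 112 = 0.
Substitute λ = y + (tr M)/3 = y − 3.333333 to remove the quadratic term: y³ + p·y + q = 0 with p = s − (tr M)²/3 = -28.333333 and q = −2(tr M)³/27 + (tr M)·s/3 − det M = -54.592593.
Three real roots ⇒ use the trigonometric (Viète) form: r = 2√(−p/3) = 6.146363, φ = arccos(3q/(p·r)) = arccos(0.940457) = 0.346823 rad.
y_k = r·cos(φ/3 − 2πk/3) for k = 0, 1, 2 gives y = 6.105335, -2.438669, -3.666667.
λ_k = y_k − 3.333333 gives λ = 2.7720, -5.7720, -7.0000 (check: the sum is -10.0000 = tr M).

Eigenvalues sorted in increasing order: [-7.0000, -5.7720, 2.7720].


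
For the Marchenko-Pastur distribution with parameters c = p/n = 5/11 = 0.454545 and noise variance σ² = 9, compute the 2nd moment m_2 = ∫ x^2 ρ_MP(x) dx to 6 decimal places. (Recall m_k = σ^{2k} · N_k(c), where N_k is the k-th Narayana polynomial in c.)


E[X²] = σ⁴ (1 + c) (second MP moment). With σ² = 9 (so σ⁴ = 81) and c = 5/11 = 0.454545: E[X²] = 81 · (1 + 0.454545) = 81 · 1.454545.

So E[X^2] = 117.818182.


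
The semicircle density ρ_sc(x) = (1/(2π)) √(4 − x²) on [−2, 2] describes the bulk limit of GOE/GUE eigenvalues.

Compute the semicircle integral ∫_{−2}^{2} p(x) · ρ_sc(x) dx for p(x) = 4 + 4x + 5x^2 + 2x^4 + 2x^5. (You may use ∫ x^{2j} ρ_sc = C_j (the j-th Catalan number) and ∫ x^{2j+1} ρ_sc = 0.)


Write p(x) = Σ a_i x^i, split into monomials and integrate each against ρ_sc separately.
Using ∫ x^{2j} ρ_sc = C_j = (1/(j+1)) C(2j, j) (Catalan numbers) and ∫ x^{2j+1} ρ_sc = 0 (odd monomials vanish by symmetry):
  i = 0 (even): a_0 · C_{0} = 4 · 1 = 4
  i = 1 (odd): ∫ x^1 ρ_sc = 0 (vanishes)
  i = 2 (even): a_2 · C_{1} = 5 · 1 = 5
  i = 4 (even): a_4 · C_{2} = 2 · 2 = 4
  i = 5 (odd): ∫ x^5 ρ_sc = 0 (vanishes)

Summing the contributions: ∫_{−2}^{2} p(x) ρ_sc(x) dx = 4 + 5 + 4 = 13.


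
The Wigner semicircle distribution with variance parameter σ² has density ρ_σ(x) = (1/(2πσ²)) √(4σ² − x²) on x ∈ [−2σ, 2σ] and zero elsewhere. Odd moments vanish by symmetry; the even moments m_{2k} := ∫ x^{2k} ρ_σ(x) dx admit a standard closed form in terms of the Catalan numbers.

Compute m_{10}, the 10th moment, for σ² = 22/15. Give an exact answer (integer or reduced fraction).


By the scaled semicircle moment identity, m_{2k} = σ^{2k} · C_k with k = 5.
C_5 = (1/(k+1)) · C(2k, k) = (1/6) · C(10, 5) = (1/6) · 252 = 42.
σ^{2k} = (σ²)^k = (22/15)^5 = 5153632/759375.

Therefore m_{10} = σ^{10} · C_5 = (5153632/759375) · 42 = 72150848/253125.


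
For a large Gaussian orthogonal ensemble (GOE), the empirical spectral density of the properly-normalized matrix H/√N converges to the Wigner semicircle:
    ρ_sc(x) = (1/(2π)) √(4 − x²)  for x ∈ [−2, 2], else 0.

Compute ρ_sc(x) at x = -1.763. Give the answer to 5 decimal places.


ρ_sc(x) = (1/(2π)) √(4 − x²). With x = -1.763:
  4 − x² = 4 − (-1.763)² = 4 − 3.108169 = 0.891831.
  √(4 − x²) = 0.944368.
  1/(2π) = 0.159155.
  ρ_sc(-1.763) = 0.159155 · 0.944368 = 0.150301.

Rounded to 5 decimal places: ρ_sc(-1.763) ≈ 0.15030.


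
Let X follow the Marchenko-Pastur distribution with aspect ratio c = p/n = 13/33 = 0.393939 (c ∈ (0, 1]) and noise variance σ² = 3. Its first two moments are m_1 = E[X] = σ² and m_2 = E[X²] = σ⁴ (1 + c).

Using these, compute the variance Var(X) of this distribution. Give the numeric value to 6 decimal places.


m_1 = E[X] = σ² = 3, so m_1² = 9.
m_2 = E[X²] = σ⁴ (1 + c) = 9 · (1 + 0.393939) = 9 · 1.393939 = 12.545455.
(Note m_2 − m_1² simplifies to c · σ⁴ = 0.393939 · 9.)

Var(X) = m_2 − m_1² = 12.545455 − 9 = 3.545455.


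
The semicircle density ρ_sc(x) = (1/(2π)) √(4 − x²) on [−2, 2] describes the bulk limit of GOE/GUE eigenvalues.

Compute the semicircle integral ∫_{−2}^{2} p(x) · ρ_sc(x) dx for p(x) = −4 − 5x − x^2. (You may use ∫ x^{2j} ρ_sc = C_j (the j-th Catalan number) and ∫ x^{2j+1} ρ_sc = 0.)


Write p(x) = Σ a_i x^i, split into monomials and integrate each against ρ_sc separately.
Using ∫ x^{2j} ρ_sc = C_j = (1/(j+1)) C(2j, j) (Catalan numbers) and ∫ x^{2j+1} ρ_sc = 0 (odd monomials vanish by symmetry):
  i = 0 (even): a_0 · C_{0} = -4 · 1 = -4
  i = 1 (odd): ∫ x^1 ρ_sc = 0 (vanishes)
  i = 2 (even): a_2 · C_{1} = -1 · 1 = -1

Summing the contributions: ∫_{−2}^{2} p(x) ρ_sc(x) dx = (-4) + (-1) = -5.


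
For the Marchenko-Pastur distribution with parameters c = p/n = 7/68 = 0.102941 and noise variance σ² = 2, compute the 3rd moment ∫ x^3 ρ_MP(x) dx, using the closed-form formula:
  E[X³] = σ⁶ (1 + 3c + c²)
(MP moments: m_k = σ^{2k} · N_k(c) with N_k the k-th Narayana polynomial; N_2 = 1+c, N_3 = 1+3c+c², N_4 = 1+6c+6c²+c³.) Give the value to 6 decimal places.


E[X³] = σ⁶ (1 + 3c + c²) (third MP moment). With σ² = 2 (so σ⁶ = 8) and c = 7/68 = 0.102941: E[X³] = 8 · (1 + 3·0.102941 + (0.102941)²) = 8 · 1.319420.

So E[X^3] = 10.555363.


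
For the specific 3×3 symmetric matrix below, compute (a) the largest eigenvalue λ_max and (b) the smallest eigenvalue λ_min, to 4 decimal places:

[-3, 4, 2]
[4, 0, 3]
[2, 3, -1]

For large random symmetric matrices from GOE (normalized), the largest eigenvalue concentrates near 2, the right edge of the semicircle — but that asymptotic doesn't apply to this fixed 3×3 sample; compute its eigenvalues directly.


Since M is real symmetric, all three eigenvalues are real; they are the roots of det(λI − M) = λ³ − (tr M) λ² + s λ − det M, where s is the sum of the principal 2×2 minors.
tr M = -3 + 0 + (-1) = -4.
s = ((-3)·0 − 4²) + ((-3)·(-1) − 2²) + (0·(-1) − 3²) = -16 + (-1) + (-9) = -26.
det M (expand along row 1) = (-3)·(-9) − 4·(-10) + 2·12 = 91.
Characteristic polynomial: λ³ + 4λ² − 26λ − 91 = 0.
Substitute λ = y + (tr M)/3 = y − 1.333333 to remove the quadratic term: y³ + p·y + q = 0 with p = s − (tr M)²/3 = -31.333333 and q = −2(tr M)³/27 + (tr M)·s/3 − det M = -51.592593.
Three real roots ⇒ use the trigonometric (Viète) form: r = 2√(−p/3) = 6.463573, φ = arccos(3q/(p·r)) = arccos(0.764239) = 0.700935 rad.
y_k = r·cos(φ/3 − 2πk/3) for k = 0, 1, 2 gives y = 6.287951, -1.847986, -4.439965.
λ_k = y_k − 1.333333 gives λ = 4.9546, -3.1813, -5.7733 (check: the sum is -4.0000 = tr M).

Hence λ_max = 4.9546 and λ_min = -5.7733.


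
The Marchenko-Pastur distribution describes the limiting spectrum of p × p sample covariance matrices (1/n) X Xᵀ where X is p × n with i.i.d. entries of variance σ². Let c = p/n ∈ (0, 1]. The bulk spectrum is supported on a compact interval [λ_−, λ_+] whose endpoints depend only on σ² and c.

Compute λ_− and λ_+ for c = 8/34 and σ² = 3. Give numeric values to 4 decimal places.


c = 8/34 = 0.235294; √c = 0.485071.
λ_− = σ² (1 − √c)² = 3 · (1 − 0.485071)² = 3 · (0.514929)² = 0.795455.
λ_+ = σ² (1 + √c)² = 3 · (1 + 0.485071)² = 3 · (1.485071)² = 6.616310.

Rounded to 4 decimal places: λ_− ≈ 0.7955, λ_+ ≈ 6.6163.


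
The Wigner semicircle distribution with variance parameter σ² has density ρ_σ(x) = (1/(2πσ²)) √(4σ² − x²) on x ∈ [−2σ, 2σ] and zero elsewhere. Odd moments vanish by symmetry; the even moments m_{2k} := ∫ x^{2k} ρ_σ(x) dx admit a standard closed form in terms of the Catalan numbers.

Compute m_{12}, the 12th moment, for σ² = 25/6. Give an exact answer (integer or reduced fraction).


By the scaled semicircle moment identity, m_{2k} = σ^{2k} · C_k with k = 6.
C_6 = (1/(k+1)) · C(2k, k) = (1/7) · C(12, 6) = (1/7) · 924 = 132.
σ^{2k} = (σ²)^k = (25/6)^6 = 244140625/46656.

Therefore m_{12} = σ^{12} · C_6 = (244140625/46656) · 132 = 2685546875/3888.


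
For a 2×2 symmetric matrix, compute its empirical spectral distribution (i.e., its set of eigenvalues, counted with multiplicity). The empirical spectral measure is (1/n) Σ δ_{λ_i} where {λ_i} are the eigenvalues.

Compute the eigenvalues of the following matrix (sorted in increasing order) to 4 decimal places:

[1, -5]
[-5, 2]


Since M is real symmetric, both eigenvalues are real; they are the roots of det(λI − M) = λ² − (tr M) λ + det M.
tr M = 1 + 2 = 3.
det M = 1·2 − (-5)² = 2 − 25 = -23.
Characteristic polynomial: λ² − 3λ − 23 = 0.
Discriminant Δ = (tr M)² − 4·det M = 9 − (-92) = 101; √Δ = 10.049876.
λ = (tr M ± √Δ)/2 = (3 ± 10.049876)/2, giving (tr M − √Δ)/2 = -3.5249 and (tr M + √Δ)/2 = 6.5249.

Eigenvalues sorted in increasing order: [-3.5249, 6.5249].


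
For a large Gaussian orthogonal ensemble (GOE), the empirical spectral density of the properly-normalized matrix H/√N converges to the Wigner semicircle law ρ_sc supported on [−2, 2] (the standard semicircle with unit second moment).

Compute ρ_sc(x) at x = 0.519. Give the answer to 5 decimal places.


ρ_sc(x) = (1/(2π)) √(4 − x²). With x = 0.519:
  4 − x² = 4 − (0.519)² = 4 − 0.269361 = 3.730639.
  √(4 − x²) = 1.931486.
  1/(2π) = 0.159155.
  ρ_sc(0.519) = 0.159155 · 1.931486 = 0.307406.

Rounded to 5 decimal places: ρ_sc(0.519) ≈ 0.30741.


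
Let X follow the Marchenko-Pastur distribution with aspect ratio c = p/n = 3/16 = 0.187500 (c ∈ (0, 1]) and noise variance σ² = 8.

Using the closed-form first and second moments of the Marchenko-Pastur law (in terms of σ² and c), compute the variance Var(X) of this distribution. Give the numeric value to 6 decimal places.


Recall the MP moments m_1 = E[X] = σ² and m_2 = E[X²] = σ⁴ (1 + c).
m_1 = E[X] = σ² = 8, so m_1² = 64.
m_2 = E[X²] = σ⁴ (1 + c) = 64 · (1 + 0.187500) = 64 · 1.187500 = 76.000000.
(Note m_2 − m_1² simplifies to c · σ⁴ = 0.187500 · 64.)

Var(X) = m_2 − m_1² = 76.000000 − 64 = 12.000000.


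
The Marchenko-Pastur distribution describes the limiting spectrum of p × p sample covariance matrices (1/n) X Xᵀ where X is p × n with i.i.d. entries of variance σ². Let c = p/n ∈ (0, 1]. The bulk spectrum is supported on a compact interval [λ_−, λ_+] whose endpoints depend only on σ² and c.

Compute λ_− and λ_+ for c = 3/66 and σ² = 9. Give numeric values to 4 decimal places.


c = 3/66 = 0.045455; √c = 0.213201.
λ_− = σ² (1 − √c)² = 9 · (1 − 0.213201)² = 9 · (0.786799)² = 5.571478.
λ_+ = σ² (1 + √c)² = 9 · (1 + 0.213201)² = 9 · (1.213201)² = 13.246704.

Rounded to 4 decimal places: λ_− ≈ 5.5715, λ_+ ≈ 13.2467.
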